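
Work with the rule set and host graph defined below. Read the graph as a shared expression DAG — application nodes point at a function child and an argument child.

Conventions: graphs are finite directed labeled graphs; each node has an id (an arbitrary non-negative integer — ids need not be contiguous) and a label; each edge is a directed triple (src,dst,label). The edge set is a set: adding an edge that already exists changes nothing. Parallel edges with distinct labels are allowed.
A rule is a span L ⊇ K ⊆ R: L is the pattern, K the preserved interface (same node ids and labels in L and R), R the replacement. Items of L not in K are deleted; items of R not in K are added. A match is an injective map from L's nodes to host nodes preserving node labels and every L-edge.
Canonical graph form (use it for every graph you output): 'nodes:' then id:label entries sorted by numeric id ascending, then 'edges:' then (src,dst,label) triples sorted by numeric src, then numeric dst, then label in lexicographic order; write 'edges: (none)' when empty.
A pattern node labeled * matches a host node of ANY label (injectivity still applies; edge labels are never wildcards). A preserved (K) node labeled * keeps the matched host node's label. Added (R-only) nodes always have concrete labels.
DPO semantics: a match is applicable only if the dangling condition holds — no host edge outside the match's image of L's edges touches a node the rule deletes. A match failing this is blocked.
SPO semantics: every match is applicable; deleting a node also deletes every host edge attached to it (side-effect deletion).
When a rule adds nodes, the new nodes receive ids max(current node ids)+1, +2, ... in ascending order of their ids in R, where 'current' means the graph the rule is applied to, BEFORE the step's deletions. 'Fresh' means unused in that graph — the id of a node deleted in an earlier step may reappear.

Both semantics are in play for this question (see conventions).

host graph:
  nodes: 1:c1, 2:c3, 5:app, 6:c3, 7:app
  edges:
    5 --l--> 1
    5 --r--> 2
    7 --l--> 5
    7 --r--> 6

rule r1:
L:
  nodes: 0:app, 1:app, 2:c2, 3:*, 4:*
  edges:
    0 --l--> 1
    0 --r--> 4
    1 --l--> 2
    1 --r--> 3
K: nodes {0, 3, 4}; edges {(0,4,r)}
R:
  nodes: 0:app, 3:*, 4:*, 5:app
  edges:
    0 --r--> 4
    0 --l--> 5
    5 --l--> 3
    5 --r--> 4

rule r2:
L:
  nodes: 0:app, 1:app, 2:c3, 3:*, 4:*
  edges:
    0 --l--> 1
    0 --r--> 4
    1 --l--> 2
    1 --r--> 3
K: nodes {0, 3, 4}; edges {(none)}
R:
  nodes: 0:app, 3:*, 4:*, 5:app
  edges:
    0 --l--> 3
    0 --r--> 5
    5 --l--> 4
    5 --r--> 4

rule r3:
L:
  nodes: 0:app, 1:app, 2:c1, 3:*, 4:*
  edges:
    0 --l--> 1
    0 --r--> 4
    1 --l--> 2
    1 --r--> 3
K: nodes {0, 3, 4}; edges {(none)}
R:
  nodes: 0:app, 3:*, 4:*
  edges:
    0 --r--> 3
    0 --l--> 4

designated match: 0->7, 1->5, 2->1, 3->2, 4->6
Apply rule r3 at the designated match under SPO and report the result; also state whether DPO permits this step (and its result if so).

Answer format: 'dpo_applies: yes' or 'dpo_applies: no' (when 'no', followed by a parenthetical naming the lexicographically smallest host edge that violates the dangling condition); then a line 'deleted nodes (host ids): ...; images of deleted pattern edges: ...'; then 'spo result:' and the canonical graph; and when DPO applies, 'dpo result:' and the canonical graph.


dpo_applies: yes
deleted nodes (host ids): 1, 5; images of deleted pattern edges: (5,1,l); (5,2,r); (7,5,l); (7,6,r)
spo result:
nodes: 2:c3, 6:c3, 7:app
edges: (7,2,r); (7,6,l)
dpo result:
nodes: 2:c3, 6:c3, 7:app
edges: (7,2,r); (7,6,l)


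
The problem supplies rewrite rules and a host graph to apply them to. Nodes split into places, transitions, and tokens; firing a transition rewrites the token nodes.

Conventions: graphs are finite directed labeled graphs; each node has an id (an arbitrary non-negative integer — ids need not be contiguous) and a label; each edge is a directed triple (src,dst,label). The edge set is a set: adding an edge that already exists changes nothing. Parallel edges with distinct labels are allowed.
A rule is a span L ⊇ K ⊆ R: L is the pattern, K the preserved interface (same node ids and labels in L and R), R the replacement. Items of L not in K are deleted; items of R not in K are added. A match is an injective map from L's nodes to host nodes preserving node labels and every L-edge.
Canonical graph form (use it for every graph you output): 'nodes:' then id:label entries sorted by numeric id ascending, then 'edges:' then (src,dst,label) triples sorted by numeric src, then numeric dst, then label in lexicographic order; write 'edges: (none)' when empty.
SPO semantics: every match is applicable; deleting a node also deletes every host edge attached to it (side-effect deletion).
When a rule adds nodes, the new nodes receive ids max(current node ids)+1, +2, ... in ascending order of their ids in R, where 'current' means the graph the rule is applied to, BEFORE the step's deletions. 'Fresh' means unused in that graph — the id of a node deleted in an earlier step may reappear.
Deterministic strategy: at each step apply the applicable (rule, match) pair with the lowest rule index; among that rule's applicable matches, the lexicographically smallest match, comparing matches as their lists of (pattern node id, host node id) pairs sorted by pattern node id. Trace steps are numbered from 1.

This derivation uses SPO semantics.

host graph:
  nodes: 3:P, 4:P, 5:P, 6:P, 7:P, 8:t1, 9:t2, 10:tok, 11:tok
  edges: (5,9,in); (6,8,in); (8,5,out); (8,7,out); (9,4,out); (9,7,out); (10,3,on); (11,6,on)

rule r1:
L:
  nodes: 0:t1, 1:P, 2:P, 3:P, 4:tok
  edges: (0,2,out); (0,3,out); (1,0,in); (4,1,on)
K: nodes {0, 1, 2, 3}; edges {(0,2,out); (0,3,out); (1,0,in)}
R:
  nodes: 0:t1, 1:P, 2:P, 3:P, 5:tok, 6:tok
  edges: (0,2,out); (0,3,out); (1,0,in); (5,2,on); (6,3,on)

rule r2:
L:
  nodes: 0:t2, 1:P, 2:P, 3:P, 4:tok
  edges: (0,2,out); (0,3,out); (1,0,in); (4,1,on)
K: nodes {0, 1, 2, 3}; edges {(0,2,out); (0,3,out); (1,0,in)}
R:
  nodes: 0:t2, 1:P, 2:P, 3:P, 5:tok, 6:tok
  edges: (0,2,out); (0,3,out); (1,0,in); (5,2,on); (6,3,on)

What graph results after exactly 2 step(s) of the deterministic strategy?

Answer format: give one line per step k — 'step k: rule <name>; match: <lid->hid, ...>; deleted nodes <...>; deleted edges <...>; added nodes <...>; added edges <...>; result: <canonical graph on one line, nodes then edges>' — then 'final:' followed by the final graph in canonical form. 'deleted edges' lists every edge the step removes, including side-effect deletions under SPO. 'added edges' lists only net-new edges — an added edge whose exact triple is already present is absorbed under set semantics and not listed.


step 1: rule r1; match: 0->8, 1->6, 2->5, 3->7, 4->11; deleted nodes 11; deleted edges (11,6,on); added nodes 12, 13; added edges (12,5,on); (13,7,on); result: nodes: 3:P, 4:P, 5:P, 6:P, 7:P, 8:t1, 9:t2, 10:tok, 12:tok, 13:tok edges: (5,9,in); (6,8,in); (8,5,out); (8,7,out); (9,4,out); (9,7,out); (10,3,on); (12,5,on); (13,7,on)
step 2: rule r2; match: 0->9, 1->5, 2->4, 3->7, 4->12; deleted nodes 12; deleted edges (12,5,on); added nodes 14, 15; added edges (14,4,on); (15,7,on); result: nodes: 3:P, 4:P, 5:P, 6:P, 7:P, 8:t1, 9:t2, 10:tok, 13:tok, 14:tok, 15:tok edges: (5,9,in); (6,8,in); (8,5,out); (8,7,out); (9,4,out); (9,7,out); (10,3,on); (13,7,on); (14,4,on); (15,7,on)
final:
nodes: 3:P, 4:P, 5:P, 6:P, 7:P, 8:t1, 9:t2, 10:tok, 13:tok, 14:tok, 15:tok
edges: (5,9,in); (6,8,in); (8,5,out); (8,7,out); (9,4,out); (9,7,out); (10,3,on); (13,7,on); (14,4,on); (15,7,on)


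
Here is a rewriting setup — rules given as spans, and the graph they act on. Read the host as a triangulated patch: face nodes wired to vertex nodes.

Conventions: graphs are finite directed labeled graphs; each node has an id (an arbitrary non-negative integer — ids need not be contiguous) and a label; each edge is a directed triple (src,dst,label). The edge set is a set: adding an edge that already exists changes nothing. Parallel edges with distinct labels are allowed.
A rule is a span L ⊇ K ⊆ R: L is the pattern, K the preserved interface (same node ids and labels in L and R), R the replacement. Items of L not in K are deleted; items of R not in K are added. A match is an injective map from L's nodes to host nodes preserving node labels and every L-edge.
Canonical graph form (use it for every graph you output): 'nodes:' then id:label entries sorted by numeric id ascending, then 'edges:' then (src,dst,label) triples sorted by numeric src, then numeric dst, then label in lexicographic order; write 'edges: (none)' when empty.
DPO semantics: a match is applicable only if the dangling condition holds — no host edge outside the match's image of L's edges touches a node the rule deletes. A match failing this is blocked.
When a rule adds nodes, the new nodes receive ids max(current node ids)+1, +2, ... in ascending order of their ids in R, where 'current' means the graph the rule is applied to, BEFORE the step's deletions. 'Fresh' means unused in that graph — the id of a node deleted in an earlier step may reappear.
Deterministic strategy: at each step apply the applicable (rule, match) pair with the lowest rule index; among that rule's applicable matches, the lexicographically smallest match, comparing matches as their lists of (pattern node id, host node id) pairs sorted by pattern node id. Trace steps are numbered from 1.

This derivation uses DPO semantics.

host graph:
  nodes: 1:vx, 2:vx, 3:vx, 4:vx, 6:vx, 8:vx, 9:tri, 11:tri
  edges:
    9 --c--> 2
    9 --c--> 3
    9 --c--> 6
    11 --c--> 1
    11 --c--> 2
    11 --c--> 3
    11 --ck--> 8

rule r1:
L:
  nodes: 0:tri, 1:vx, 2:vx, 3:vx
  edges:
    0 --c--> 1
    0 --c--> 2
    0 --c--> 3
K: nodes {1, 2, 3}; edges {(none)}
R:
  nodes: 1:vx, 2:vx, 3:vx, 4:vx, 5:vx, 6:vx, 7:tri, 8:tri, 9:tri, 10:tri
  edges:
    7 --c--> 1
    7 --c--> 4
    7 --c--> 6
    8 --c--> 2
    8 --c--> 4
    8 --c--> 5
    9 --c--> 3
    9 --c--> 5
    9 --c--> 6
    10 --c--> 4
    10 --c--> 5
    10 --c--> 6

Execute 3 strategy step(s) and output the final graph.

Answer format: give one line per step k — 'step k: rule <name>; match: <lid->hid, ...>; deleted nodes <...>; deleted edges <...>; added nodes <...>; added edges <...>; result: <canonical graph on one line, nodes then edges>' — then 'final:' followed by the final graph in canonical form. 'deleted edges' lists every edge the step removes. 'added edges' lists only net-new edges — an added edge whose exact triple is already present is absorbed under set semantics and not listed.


step 1: rule r1; match: 0->9, 1->2, 2->3, 3->6; deleted nodes 9; deleted edges (9,2,c); (9,3,c); (9,6,c); added nodes 12, 13, 14, 15, 16, 17, 18; added edges (15,2,c); (15,12,c); (15,14,c); (16,3,c); (16,12,c); (16,13,c); (17,6,c); (17,13,c); (17,14,c); (18,12,c); (18,13,c); (18,14,c); result: nodes: 1:vx, 2:vx, 3:vx, 4:vx, 6:vx, 8:vx, 11:tri, 12:vx, 13:vx, 14:vx, 15:tri, 16:tri, 17:tri, 18:tri edges: (11,1,c); (11,2,c); (11,3,c); (11,8,ck); (15,2,c); (15,12,c); (15,14,c); (16,3,c); (16,12,c); (16,13,c); (17,6,c); (17,13,c); (17,14,c); (18,12,c); (18,13,c); (18,14,c)
step 2: rule r1; match: 0->15, 1->2, 2->12, 3->14; deleted nodes 15; deleted edges (15,2,c); (15,12,c); (15,14,c); added nodes 19, 20, 21, 22, 23, 24, 25; added edges (22,2,c); (22,19,c); (22,21,c); (23,12,c); (23,19,c); (23,20,c); (24,14,c); (24,20,c); (24,21,c); (25,19,c); (25,20,c); (25,21,c); result: nodes: 1:vx, 2:vx, 3:vx, 4:vx, 6:vx, 8:vx, 11:tri, 12:vx, 13:vx, 14:vx, 16:tri, 17:tri, 18:tri, 19:vx, 20:vx, 21:vx, 22:tri, 23:tri, 24:tri, 25:tri edges: (11,1,c); (11,2,c); (11,3,c); (11,8,ck); (16,3,c); (16,12,c); (16,13,c); (17,6,c); (17,13,c); (17,14,c); (18,12,c); (18,13,c); (18,14,c); (22,2,c); (22,19,c); (22,21,c); (23,12,c); (23,19,c); (23,20,c); (24,14,c); (24,20,c); (24,21,c); (25,19,c); (25,20,c); (25,21,c)
step 3: rule r1; match: 0->16, 1->3, 2->12, 3->13; deleted nodes 16; deleted edges (16,3,c); (16,12,c); (16,13,c); added nodes 26, 27, 28, 29, 30, 31, 32; added edges (29,3,c); (29,26,c); (29,28,c); (30,12,c); (30,26,c); (30,27,c); (31,13,c); (31,27,c); (31,28,c); (32,26,c); (32,27,c); (32,28,c); result: nodes: 1:vx, 2:vx, 3:vx, 4:vx, 6:vx, 8:vx, 11:tri, 12:vx, 13:vx, 14:vx, 17:tri, 18:tri, 19:vx, 20:vx, 21:vx, 22:tri, 23:tri, 24:tri, 25:tri, 26:vx, 27:vx, 28:vx, 29:tri, 30:tri, 31:tri, 32:tri edges: (11,1,c); (11,2,c); (11,3,c); (11,8,ck); (17,6,c); (17,13,c); (17,14,c); (18,12,c); (18,13,c); (18,14,c); (22,2,c); (22,19,c); (22,21,c); (23,12,c); (23,19,c); (23,20,c); (24,14,c); (24,20,c); (24,21,c); (25,19,c); (25,20,c); (25,21,c); (29,3,c); (29,26,c); (29,28,c); (30,12,c); (30,26,c); (30,27,c); (31,13,c); (31,27,c); (31,28,c); (32,26,c); (32,27,c); (32,28,c)
final:
nodes: 1:vx, 2:vx, 3:vx, 4:vx, 6:vx, 8:vx, 11:tri, 12:vx, 13:vx, 14:vx, 17:tri, 18:tri, 19:vx, 20:vx, 21:vx, 22:tri, 23:tri, 24:tri, 25:tri, 26:vx, 27:vx, 28:vx, 29:tri, 30:tri, 31:tri, 32:tri
edges: (11,1,c); (11,2,c); (11,3,c); (11,8,ck); (17,6,c); (17,13,c); (17,14,c); (18,12,c); (18,13,c); (18,14,c); (22,2,c); (22,19,c); (22,21,c); (23,12,c); (23,19,c); (23,20,c); (24,14,c); (24,20,c); (24,21,c); (25,19,c); (25,20,c); (25,21,c); (29,3,c); (29,26,c); (29,28,c); (30,12,c); (30,26,c); (30,27,c); (31,13,c); (31,27,c); (31,28,c); (32,26,c); (32,27,c); (32,28,c)


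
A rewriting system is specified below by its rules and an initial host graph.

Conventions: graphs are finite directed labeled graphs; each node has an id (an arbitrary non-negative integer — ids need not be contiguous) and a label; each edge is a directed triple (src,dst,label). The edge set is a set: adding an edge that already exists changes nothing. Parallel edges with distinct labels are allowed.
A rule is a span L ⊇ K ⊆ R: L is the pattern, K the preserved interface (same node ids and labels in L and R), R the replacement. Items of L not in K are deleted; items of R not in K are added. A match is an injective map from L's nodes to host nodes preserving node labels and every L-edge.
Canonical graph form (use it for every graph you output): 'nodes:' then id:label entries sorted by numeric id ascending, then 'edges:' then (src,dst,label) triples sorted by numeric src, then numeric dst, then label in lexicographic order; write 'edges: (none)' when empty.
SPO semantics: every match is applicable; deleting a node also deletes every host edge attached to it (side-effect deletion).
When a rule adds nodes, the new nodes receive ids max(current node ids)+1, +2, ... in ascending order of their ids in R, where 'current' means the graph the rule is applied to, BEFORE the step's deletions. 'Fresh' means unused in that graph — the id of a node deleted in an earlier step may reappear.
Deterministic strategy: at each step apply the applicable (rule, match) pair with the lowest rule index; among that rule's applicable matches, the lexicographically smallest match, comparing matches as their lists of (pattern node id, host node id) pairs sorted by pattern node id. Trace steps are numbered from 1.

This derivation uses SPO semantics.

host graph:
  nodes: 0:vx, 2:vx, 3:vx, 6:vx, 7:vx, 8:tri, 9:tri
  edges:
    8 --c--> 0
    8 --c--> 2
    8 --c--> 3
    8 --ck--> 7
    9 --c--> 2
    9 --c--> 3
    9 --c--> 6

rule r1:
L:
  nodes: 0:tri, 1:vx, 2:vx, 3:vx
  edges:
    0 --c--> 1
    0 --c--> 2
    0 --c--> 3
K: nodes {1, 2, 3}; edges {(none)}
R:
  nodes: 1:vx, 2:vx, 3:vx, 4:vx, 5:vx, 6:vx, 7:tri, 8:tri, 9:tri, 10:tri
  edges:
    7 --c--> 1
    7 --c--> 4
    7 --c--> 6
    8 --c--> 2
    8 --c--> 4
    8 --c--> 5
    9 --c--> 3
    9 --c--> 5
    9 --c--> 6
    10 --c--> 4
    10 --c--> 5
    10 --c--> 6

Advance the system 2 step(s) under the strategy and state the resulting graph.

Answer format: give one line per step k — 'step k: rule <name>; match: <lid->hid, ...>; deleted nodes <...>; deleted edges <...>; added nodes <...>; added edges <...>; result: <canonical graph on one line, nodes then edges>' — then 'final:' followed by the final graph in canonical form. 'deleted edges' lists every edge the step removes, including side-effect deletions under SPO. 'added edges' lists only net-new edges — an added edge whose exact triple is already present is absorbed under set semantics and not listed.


step 1: rule r1; match: 0->8, 1->0, 2->2, 3->3; deleted nodes 8; deleted edges (8,0,c); (8,2,c); (8,3,c); (8,7,ck); added nodes 10, 11, 12, 13, 14, 15, 16; added edges (13,0,c); (13,10,c); (13,12,c); (14,2,c); (14,10,c); (14,11,c); (15,3,c); (15,11,c); (15,12,c); (16,10,c); (16,11,c); (16,12,c); result: nodes: 0:vx, 2:vx, 3:vx, 6:vx, 7:vx, 9:tri, 10:vx, 11:vx, 12:vx, 13:tri, 14:tri, 15:tri, 16:tri edges: (9,2,c); (9,3,c); (9,6,c); (13,0,c); (13,10,c); (13,12,c); (14,2,c); (14,10,c); (14,11,c); (15,3,c); (15,11,c); (15,12,c); (16,10,c); (16,11,c); (16,12,c)
step 2: rule r1; match: 0->9, 1->2, 2->3, 3->6; deleted nodes 9; deleted edges (9,2,c); (9,3,c); (9,6,c); added nodes 17, 18, 19, 20, 21, 22, 23; added edges (20,2,c); (20,17,c); (20,19,c); (21,3,c); (21,17,c); (21,18,c); (22,6,c); (22,18,c); (22,19,c); (23,17,c); (23,18,c); (23,19,c); result: nodes: 0:vx, 2:vx, 3:vx, 6:vx, 7:vx, 10:vx, 11:vx, 12:vx, 13:tri, 14:tri, 15:tri, 16:tri, 17:vx, 18:vx, 19:vx, 20:tri, 21:tri, 22:tri, 23:tri edges: (13,0,c); (13,10,c); (13,12,c); (14,2,c); (14,10,c); (14,11,c); (15,3,c); (15,11,c); (15,12,c); (16,10,c); (16,11,c); (16,12,c); (20,2,c); (20,17,c); (20,19,c); (21,3,c); (21,17,c); (21,18,c); (22,6,c); (22,18,c); (22,19,c); (23,17,c); (23,18,c); (23,19,c)
final:
nodes: 0:vx, 2:vx, 3:vx, 6:vx, 7:vx, 10:vx, 11:vx, 12:vx, 13:tri, 14:tri, 15:tri, 16:tri, 17:vx, 18:vx, 19:vx, 20:tri, 21:tri, 22:tri, 23:tri
edges: (13,0,c); (13,10,c); (13,12,c); (14,2,c); (14,10,c); (14,11,c); (15,3,c); (15,11,c); (15,12,c); (16,10,c); (16,11,c); (16,12,c); (20,2,c); (20,17,c); (20,19,c); (21,3,c); (21,17,c); (21,18,c); (22,6,c); (22,18,c); (22,19,c); (23,17,c); (23,18,c); (23,19,c)


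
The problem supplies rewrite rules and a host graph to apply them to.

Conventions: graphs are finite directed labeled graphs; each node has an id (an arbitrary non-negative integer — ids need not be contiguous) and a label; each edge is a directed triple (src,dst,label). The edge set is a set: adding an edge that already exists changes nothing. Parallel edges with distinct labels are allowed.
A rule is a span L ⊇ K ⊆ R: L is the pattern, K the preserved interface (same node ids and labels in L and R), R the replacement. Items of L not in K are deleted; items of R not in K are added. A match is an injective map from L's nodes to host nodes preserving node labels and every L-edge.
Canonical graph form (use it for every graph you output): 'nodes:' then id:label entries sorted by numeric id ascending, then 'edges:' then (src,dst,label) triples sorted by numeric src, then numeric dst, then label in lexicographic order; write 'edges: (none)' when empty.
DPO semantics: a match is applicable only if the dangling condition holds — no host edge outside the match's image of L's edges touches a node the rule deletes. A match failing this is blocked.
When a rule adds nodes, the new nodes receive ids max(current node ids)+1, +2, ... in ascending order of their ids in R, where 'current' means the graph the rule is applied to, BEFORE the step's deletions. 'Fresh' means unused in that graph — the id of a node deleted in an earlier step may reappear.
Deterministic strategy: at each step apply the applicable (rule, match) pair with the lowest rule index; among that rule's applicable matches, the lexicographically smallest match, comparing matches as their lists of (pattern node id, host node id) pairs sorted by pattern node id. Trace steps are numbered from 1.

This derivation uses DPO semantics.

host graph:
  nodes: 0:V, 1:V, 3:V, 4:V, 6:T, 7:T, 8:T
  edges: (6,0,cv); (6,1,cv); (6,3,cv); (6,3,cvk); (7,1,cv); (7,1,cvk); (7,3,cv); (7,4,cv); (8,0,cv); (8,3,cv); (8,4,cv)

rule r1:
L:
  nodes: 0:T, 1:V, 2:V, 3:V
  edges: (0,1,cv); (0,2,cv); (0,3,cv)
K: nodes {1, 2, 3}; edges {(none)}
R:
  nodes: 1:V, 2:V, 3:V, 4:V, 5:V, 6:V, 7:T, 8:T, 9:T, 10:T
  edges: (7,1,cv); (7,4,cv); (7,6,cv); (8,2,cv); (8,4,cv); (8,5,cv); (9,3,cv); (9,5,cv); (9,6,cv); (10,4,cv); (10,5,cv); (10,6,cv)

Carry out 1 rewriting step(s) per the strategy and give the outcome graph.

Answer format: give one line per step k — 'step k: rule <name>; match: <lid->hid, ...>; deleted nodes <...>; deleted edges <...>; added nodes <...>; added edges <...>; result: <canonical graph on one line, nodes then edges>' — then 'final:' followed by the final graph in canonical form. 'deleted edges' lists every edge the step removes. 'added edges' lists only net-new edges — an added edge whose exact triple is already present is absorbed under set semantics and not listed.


step 1: rule r1; match: 0->8, 1->0, 2->3, 3->4; deleted nodes 8; deleted edges (8,0,cv); (8,3,cv); (8,4,cv); added nodes 9, 10, 11, 12, 13, 14, 15; added edges (12,0,cv); (12,9,cv); (12,11,cv); (13,3,cv); (13,9,cv); (13,10,cv); (14,4,cv); (14,10,cv); (14,11,cv); (15,9,cv); (15,10,cv); (15,11,cv); result: nodes: 0:V, 1:V, 3:V, 4:V, 6:T, 7:T, 9:V, 10:V, 11:V, 12:T, 13:T, 14:T, 15:T edges: (6,0,cv); (6,1,cv); (6,3,cv); (6,3,cvk); (7,1,cv); (7,1,cvk); (7,3,cv); (7,4,cv); (12,0,cv); (12,9,cv); (12,11,cv); (13,3,cv); (13,9,cv); (13,10,cv); (14,4,cv); (14,10,cv); (14,11,cv); (15,9,cv); (15,10,cv); (15,11,cv)
final:
nodes: 0:V, 1:V, 3:V, 4:V, 6:T, 7:T, 9:V, 10:V, 11:V, 12:T, 13:T, 14:T, 15:T
edges: (6,0,cv); (6,1,cv); (6,3,cv); (6,3,cvk); (7,1,cv); (7,1,cvk); (7,3,cv); (7,4,cv); (12,0,cv); (12,9,cv); (12,11,cv); (13,3,cv); (13,9,cv); (13,10,cv); (14,4,cv); (14,10,cv); (14,11,cv); (15,9,cv); (15,10,cv); (15,11,cv)


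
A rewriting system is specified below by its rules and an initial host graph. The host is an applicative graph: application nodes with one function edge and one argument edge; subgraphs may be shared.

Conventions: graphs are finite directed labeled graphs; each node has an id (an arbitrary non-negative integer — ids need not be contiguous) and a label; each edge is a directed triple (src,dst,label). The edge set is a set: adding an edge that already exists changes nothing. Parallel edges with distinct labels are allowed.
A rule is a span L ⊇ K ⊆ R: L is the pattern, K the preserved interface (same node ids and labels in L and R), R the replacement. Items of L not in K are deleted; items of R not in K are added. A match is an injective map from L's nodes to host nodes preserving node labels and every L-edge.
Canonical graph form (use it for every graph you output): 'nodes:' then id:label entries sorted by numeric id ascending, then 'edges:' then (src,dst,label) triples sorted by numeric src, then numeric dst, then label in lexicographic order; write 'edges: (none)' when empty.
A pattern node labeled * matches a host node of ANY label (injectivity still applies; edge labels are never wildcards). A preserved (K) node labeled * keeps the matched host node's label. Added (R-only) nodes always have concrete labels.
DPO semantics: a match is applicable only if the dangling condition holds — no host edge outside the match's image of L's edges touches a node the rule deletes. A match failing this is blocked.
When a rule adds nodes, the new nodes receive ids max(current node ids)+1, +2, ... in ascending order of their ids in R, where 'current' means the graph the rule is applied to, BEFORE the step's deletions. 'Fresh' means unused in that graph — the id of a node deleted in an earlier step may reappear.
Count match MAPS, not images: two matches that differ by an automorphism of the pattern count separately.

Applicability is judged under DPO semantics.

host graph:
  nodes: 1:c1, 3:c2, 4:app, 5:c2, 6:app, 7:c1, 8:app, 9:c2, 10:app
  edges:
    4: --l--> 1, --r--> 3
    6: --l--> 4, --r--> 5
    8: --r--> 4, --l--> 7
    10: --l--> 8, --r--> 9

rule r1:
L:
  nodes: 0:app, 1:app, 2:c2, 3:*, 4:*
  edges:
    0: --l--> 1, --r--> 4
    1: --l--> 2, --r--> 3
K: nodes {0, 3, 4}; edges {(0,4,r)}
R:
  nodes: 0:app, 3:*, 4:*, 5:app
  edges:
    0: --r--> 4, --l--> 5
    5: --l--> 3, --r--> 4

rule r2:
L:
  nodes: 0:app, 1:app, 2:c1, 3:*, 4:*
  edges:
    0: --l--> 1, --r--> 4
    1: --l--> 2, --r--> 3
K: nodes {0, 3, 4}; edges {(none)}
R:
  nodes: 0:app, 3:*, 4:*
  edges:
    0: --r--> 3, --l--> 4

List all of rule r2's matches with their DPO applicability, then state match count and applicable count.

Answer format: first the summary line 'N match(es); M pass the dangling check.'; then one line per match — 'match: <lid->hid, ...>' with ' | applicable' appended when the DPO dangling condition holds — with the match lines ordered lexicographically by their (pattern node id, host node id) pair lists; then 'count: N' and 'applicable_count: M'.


2 match(es); 1 pass the dangling check.
match: 0->6, 1->4, 2->1, 3->3, 4->5
match: 0->10, 1->8, 2->7, 3->4, 4->9 | applicable
count: 2
applicable_count: 1


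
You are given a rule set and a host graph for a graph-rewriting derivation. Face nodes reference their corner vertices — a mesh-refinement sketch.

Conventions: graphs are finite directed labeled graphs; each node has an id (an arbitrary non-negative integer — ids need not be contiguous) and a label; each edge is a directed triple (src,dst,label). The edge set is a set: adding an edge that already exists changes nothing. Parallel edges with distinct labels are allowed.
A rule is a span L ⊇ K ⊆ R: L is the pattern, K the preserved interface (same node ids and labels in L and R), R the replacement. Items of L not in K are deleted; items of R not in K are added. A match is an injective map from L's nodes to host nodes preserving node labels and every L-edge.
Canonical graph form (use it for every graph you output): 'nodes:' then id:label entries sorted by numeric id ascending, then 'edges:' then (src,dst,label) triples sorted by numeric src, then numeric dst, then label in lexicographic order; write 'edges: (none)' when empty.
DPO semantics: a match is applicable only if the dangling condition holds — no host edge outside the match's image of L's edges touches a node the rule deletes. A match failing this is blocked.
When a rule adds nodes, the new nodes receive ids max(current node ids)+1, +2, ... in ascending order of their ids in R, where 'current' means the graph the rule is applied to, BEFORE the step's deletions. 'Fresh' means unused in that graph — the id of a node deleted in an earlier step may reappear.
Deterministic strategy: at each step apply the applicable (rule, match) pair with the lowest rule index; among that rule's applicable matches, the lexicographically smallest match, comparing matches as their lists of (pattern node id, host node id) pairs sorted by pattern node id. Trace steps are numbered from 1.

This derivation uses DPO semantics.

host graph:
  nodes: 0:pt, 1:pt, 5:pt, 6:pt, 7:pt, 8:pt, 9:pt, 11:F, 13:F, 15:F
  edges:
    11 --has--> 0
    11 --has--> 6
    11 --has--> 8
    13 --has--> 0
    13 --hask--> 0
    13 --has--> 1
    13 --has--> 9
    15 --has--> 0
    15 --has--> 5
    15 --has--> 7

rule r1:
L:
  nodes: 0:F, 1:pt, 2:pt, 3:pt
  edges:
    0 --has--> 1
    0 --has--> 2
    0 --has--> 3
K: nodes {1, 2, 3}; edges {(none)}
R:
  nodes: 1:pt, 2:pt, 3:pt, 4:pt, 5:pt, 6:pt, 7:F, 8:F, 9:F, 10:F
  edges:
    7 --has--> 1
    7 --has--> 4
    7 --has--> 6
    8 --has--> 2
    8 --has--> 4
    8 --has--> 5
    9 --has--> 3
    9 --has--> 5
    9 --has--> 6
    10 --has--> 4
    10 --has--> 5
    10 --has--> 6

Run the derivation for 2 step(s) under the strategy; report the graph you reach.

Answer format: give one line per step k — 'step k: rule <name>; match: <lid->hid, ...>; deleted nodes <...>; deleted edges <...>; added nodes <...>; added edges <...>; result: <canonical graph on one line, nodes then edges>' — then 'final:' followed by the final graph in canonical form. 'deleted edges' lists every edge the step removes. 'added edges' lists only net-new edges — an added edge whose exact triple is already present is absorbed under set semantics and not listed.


step 1: rule r1; match: 0->11, 1->0, 2->6, 3->8; deleted nodes 11; deleted edges (11,0,has); (11,6,has); (11,8,has); added nodes 16, 17, 18, 19, 20, 21, 22; added edges (19,0,has); (19,16,has); (19,18,has); (20,6,has); (20,16,has); (20,17,has); (21,8,has); (21,17,has); (21,18,has); (22,16,has); (22,17,has); (22,18,has); result: nodes: 0:pt, 1:pt, 5:pt, 6:pt, 7:pt, 8:pt, 9:pt, 13:F, 15:F, 16:pt, 17:pt, 18:pt, 19:F, 20:F, 21:F, 22:F edges: (13,0,has); (13,0,hask); (13,1,has); (13,9,has); (15,0,has); (15,5,has); (15,7,has); (19,0,has); (19,16,has); (19,18,has); (20,6,has); (20,16,has); (20,17,has); (21,8,has); (21,17,has); (21,18,has); (22,16,has); (22,17,has); (22,18,has)
step 2: rule r1; match: 0->15, 1->0, 2->5, 3->7; deleted nodes 15; deleted edges (15,0,has); (15,5,has); (15,7,has); added nodes 23, 24, 25, 26, 27, 28, 29; added edges (26,0,has); (26,23,has); (26,25,has); (27,5,has); (27,23,has); (27,24,has); (28,7,has); (28,24,has); (28,25,has); (29,23,has); (29,24,has); (29,25,has); result: nodes: 0:pt, 1:pt, 5:pt, 6:pt, 7:pt, 8:pt, 9:pt, 13:F, 16:pt, 17:pt, 18:pt, 19:F, 20:F, 21:F, 22:F, 23:pt, 24:pt, 25:pt, 26:F, 27:F, 28:F, 29:F edges: (13,0,has); (13,0,hask); (13,1,has); (13,9,has); (19,0,has); (19,16,has); (19,18,has); (20,6,has); (20,16,has); (20,17,has); (21,8,has); (21,17,has); (21,18,has); (22,16,has); (22,17,has); (22,18,has); (26,0,has); (26,23,has); (26,25,has); (27,5,has); (27,23,has); (27,24,has); (28,7,has); (28,24,has); (28,25,has); (29,23,has); (29,24,has); (29,25,has)
final:
nodes: 0:pt, 1:pt, 5:pt, 6:pt, 7:pt, 8:pt, 9:pt, 13:F, 16:pt, 17:pt, 18:pt, 19:F, 20:F, 21:F, 22:F, 23:pt, 24:pt, 25:pt, 26:F, 27:F, 28:F, 29:F
edges: (13,0,has); (13,0,hask); (13,1,has); (13,9,has); (19,0,has); (19,16,has); (19,18,has); (20,6,has); (20,16,has); (20,17,has); (21,8,has); (21,17,has); (21,18,has); (22,16,has); (22,17,has); (22,18,has); (26,0,has); (26,23,has); (26,25,has); (27,5,has); (27,23,has); (27,24,has); (28,7,has); (28,24,has); (28,25,has); (29,23,has); (29,24,has); (29,25,has)


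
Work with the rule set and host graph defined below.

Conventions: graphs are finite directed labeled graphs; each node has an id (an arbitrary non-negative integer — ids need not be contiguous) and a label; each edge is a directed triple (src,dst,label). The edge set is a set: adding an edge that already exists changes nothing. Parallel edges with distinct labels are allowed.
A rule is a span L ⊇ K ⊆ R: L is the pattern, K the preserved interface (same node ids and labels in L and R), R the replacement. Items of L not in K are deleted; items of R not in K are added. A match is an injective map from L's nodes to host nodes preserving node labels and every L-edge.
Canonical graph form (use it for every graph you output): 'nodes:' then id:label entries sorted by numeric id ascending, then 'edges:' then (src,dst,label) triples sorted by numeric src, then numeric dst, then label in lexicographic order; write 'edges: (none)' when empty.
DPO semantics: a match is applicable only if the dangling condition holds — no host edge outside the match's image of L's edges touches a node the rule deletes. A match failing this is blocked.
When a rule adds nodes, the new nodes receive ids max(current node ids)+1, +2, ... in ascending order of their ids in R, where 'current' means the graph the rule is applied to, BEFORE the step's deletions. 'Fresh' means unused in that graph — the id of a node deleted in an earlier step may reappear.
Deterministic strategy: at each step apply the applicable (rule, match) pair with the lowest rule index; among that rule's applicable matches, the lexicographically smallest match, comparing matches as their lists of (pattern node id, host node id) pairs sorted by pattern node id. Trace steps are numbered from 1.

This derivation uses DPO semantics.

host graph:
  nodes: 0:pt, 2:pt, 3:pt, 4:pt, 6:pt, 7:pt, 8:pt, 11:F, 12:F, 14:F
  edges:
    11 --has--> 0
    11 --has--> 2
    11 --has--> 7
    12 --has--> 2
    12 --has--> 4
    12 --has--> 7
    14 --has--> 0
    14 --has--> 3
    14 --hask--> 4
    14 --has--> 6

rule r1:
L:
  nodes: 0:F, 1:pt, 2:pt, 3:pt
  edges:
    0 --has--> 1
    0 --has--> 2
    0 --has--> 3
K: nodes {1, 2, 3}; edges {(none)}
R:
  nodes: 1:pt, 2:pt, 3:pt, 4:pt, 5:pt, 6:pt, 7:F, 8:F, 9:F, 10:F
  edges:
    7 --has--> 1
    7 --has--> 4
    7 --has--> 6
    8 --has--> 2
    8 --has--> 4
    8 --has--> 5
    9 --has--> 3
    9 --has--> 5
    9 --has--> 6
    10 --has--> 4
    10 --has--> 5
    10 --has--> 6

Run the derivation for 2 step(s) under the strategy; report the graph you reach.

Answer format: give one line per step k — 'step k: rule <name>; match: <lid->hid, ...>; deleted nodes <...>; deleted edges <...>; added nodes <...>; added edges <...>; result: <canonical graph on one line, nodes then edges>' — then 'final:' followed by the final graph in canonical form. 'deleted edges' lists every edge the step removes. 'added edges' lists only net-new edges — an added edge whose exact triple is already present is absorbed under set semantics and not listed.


step 1: rule r1; match: 0->11, 1->0, 2->2, 3->7; deleted nodes 11; deleted edges (11,0,has); (11,2,has); (11,7,has); added nodes 15, 16, 17, 18, 19, 20, 21; added edges (18,0,has); (18,15,has); (18,17,has); (19,2,has); (19,15,has); (19,16,has); (20,7,has); (20,16,has); (20,17,has); (21,15,has); (21,16,has); (21,17,has); result: nodes: 0:pt, 2:pt, 3:pt, 4:pt, 6:pt, 7:pt, 8:pt, 12:F, 14:F, 15:pt, 16:pt, 17:pt, 18:F, 19:F, 20:F, 21:F edges: (12,2,has); (12,4,has); (12,7,has); (14,0,has); (14,3,has); (14,4,hask); (14,6,has); (18,0,has); (18,15,has); (18,17,has); (19,2,has); (19,15,has); (19,16,has); (20,7,has); (20,16,has); (20,17,has); (21,15,has); (21,16,has); (21,17,has)
step 2: rule r1; match: 0->12, 1->2, 2->4, 3->7; deleted nodes 12; deleted edges (12,2,has); (12,4,has); (12,7,has); added nodes 22, 23, 24, 25, 26, 27, 28; added edges (25,2,has); (25,22,has); (25,24,has); (26,4,has); (26,22,has); (26,23,has); (27,7,has); (27,23,has); (27,24,has); (28,22,has); (28,23,has); (28,24,has); result: nodes: 0:pt, 2:pt, 3:pt, 4:pt, 6:pt, 7:pt, 8:pt, 14:F, 15:pt, 16:pt, 17:pt, 18:F, 19:F, 20:F, 21:F, 22:pt, 23:pt, 24:pt, 25:F, 26:F, 27:F, 28:F edges: (14,0,has); (14,3,has); (14,4,hask); (14,6,has); (18,0,has); (18,15,has); (18,17,has); (19,2,has); (19,15,has); (19,16,has); (20,7,has); (20,16,has); (20,17,has); (21,15,has); (21,16,has); (21,17,has); (25,2,has); (25,22,has); (25,24,has); (26,4,has); (26,22,has); (26,23,has); (27,7,has); (27,23,has); (27,24,has); (28,22,has); (28,23,has); (28,24,has)
final:
nodes: 0:pt, 2:pt, 3:pt, 4:pt, 6:pt, 7:pt, 8:pt, 14:F, 15:pt, 16:pt, 17:pt, 18:F, 19:F, 20:F, 21:F, 22:pt, 23:pt, 24:pt, 25:F, 26:F, 27:F, 28:F
edges: (14,0,has); (14,3,has); (14,4,hask); (14,6,has); (18,0,has); (18,15,has); (18,17,has); (19,2,has); (19,15,has); (19,16,has); (20,7,has); (20,16,has); (20,17,has); (21,15,has); (21,16,has); (21,17,has); (25,2,has); (25,22,has); (25,24,has); (26,4,has); (26,22,has); (26,23,has); (27,7,has); (27,23,has); (27,24,has); (28,22,has); (28,23,has); (28,24,has)


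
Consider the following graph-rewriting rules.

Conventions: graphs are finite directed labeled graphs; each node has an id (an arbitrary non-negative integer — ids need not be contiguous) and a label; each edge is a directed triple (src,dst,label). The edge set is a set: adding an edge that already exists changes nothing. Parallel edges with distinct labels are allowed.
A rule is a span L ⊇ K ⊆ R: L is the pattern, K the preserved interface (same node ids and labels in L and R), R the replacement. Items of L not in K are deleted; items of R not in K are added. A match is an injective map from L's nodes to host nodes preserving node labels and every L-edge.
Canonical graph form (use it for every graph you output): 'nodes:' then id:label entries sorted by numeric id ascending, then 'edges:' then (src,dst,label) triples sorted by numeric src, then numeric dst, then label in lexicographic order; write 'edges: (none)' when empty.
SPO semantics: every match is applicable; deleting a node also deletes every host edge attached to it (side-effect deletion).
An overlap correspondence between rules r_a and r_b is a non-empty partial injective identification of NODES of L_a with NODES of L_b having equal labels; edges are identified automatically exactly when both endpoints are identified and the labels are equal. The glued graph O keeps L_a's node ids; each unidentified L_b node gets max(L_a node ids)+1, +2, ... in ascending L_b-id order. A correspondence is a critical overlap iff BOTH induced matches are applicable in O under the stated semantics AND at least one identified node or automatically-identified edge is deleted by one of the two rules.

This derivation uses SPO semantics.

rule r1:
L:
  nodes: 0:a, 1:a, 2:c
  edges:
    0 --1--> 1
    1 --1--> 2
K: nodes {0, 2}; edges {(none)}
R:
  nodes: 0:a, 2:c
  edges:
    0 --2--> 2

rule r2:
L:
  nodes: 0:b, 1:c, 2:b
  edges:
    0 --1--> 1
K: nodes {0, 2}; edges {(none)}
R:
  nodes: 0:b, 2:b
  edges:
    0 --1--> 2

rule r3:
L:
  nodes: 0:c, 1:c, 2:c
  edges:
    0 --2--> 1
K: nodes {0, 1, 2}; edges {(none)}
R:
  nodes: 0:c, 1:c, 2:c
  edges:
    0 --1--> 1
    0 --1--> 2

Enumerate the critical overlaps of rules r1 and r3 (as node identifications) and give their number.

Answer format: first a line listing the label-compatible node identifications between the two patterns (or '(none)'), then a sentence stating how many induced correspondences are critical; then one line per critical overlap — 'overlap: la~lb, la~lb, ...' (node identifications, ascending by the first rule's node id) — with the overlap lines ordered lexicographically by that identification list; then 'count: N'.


label-compatible node identifications between L(r1) and L(r3): 2~0, 2~1, 2~2
0 of the induced correspondences are critical overlaps of r1 and r3.
count: 0


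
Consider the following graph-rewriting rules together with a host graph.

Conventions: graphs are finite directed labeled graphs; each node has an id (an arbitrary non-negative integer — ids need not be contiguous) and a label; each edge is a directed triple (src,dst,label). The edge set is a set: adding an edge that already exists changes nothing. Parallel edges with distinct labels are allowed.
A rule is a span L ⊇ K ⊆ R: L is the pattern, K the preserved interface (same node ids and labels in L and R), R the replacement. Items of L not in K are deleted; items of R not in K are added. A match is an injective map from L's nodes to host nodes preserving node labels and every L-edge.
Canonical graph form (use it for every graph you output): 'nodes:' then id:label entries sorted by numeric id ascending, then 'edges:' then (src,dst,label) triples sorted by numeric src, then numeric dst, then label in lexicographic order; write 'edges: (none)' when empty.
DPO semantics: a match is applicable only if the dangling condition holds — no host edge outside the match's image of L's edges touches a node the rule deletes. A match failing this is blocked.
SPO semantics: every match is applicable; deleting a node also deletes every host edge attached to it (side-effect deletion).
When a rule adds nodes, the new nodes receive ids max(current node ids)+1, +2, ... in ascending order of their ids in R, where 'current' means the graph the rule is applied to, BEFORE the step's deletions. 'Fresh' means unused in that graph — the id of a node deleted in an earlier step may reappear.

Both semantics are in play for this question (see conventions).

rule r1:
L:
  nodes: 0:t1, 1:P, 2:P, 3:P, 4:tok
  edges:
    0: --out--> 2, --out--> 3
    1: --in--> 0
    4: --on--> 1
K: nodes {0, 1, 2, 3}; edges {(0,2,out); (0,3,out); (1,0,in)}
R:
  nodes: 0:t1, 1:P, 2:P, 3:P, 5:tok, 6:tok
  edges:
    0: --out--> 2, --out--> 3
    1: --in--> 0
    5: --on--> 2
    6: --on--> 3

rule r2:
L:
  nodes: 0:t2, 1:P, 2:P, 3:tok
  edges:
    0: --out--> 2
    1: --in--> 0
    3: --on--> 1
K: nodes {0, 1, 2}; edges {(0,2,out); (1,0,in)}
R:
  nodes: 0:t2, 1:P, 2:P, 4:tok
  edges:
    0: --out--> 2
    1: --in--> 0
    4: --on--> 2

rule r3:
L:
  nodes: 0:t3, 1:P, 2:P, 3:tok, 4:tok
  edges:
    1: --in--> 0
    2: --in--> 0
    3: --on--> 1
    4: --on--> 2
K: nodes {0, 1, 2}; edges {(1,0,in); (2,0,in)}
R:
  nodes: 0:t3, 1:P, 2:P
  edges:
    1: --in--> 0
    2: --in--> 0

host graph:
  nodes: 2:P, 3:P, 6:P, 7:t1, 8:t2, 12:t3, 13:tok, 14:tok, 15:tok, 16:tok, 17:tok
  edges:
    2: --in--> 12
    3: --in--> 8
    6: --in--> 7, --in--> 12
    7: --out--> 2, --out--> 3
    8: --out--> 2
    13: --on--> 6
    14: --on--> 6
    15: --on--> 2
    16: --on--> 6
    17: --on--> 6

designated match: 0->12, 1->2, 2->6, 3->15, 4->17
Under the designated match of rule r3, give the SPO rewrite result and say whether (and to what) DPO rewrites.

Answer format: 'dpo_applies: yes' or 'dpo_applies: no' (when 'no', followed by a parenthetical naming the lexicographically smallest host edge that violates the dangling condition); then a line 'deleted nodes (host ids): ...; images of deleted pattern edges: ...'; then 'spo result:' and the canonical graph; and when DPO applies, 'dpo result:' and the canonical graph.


dpo_applies: yes
deleted nodes (host ids): 15, 17; images of deleted pattern edges: (15,2,on); (17,6,on)
spo result:
nodes: 2:P, 3:P, 6:P, 7:t1, 8:t2, 12:t3, 13:tok, 14:tok, 16:tok
edges: (2,12,in); (3,8,in); (6,7,in); (6,12,in); (7,2,out); (7,3,out); (8,2,out); (13,6,on); (14,6,on); (16,6,on)
dpo result:
nodes: 2:P, 3:P, 6:P, 7:t1, 8:t2, 12:t3, 13:tok, 14:tok, 16:tok
edges: (2,12,in); (3,8,in); (6,7,in); (6,12,in); (7,2,out); (7,3,out); (8,2,out); (13,6,on); (14,6,on); (16,6,on)
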